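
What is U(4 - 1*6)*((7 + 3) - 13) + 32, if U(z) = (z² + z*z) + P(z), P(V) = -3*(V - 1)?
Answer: -19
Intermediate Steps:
P(V) = 3 - 3*V (P(V) = -3*(-1 + V) = 3 - 3*V)
U(z) = 3 - 3*z + 2*z² (U(z) = (z² + z*z) + (3 - 3*z) = (z² + z²) + (3 - 3*z) = 2*z² + (3 - 3*z) = 3 - 3*z + 2*z²)
U(4 - 1*6)*((7 + 3) - 13) + 32 = (3 - 3*(4 - 1*6) + 2*(4 - 1*6)²)*((7 + 3) - 13) + 32 = (3 - 3*(4 - 6) + 2*(4 - 6)²)*(10 - 13) + 32 = (3 - 3*(-2) + 2*(-2)²)*(-3) + 32 = (3 + 6 + 2*4)*(-3) + 32 = (3 + 6 + 8)*(-3) + 32 = 17*(-3) + 32 = -51 + 32 = -19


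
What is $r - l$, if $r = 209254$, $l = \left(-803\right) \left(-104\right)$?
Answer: $125742$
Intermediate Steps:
$l = 83512$
$r - l = 209254 - 83512 = 125742$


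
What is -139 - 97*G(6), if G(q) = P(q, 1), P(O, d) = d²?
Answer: -236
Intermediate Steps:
G(q) = 1 (G(q) = 1² = 1)
-139 - 97*G(6) = -139 - 97*1 = -139 - 97 = -236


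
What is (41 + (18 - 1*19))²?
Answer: 1600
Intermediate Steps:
(41 + (18 - 1*19))² = (41 + (18 - 19))² = (41 - 1)² = 40² = 1600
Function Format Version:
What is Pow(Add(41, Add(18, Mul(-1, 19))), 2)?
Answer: 1600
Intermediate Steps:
Pow(Add(41, Add(18, Mul(-1, 19))), 2) = Pow(Add(41, Add(18, -19)), 2) = Pow(Add(41, -1), 2) = Pow(40, 2) = 1600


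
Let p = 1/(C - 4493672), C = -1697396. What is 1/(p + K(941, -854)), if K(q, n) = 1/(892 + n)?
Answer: 117630292/3095515 ≈ 38.000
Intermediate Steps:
p = -1/6191068 (p = 1/(-1697396 - 4493672) = 1/(-6191068) = -1/6191068 ≈ -1.6152e-7)
1/(p + K(941, -854)) = 1/(-1/6191068 + 1/(892 - 854)) = 1/(-1/6191068 + 1/38) = 1/(3095515/117630292) = 117630292/3095515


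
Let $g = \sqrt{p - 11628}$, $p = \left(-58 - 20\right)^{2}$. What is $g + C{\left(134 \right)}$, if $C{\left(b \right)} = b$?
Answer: $134 + 6 i \sqrt{154} \approx 134.0 + 74.458 i$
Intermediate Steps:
$p = 6084$ ($p = \left(-78\right)^{2} = 6084$)
$g = 6 i \sqrt{154}$ ($g = \sqrt{6084 - 11628} = \sqrt{-5544} = 6 i \sqrt{154} \approx 74.458 i$)
$g + C{\left(134 \right)} = 6 i \sqrt{154} + 134 = 134 + 6 i \sqrt{154}$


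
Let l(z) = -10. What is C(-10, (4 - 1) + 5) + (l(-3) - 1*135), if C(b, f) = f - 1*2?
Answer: -139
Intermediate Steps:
C(b, f) = -2 + f (C(b, f) = f - 2 = -2 + f)
C(-10, (4 - 1) + 5) + (l(-3) - 1*135) = (-2 + ((4 - 1) + 5)) + (-10 - 1*135) = (-2 + (3 + 5)) + (-10 - 135) = (-2 + 8) - 145 = 6 - 145 = -139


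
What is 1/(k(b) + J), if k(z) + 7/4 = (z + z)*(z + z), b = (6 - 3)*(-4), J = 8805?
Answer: 4/37517 ≈ 0.00010662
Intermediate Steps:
b = -12 (b = 3*(-4) = -12)
k(z) = -7/4 + 4*z**2 (k(z) = -7/4 + (z + z)*(z + z) = -7/4 + (2*z)*(2*z) = -7/4 + 4*z**2)
1/(k(b) + J) = 1/((-7/4 + 4*(-12)**2) + 8805) = 1/((-7/4 + 4*144) + 8805) = 1/((-7/4 + 576) + 8805) = 1/(2297/4 + 8805) = 1/(37517/4) = 4/37517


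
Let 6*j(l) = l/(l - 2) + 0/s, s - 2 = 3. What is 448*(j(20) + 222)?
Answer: 2687552/27 ≈ 99539.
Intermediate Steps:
s = 5 (s = 2 + 3 = 5)
j(l) = l/(6*(-2 + l)) (j(l) = (l/(l - 2) + 0/5)/6 = (l/(-2 + l) + 0*(1/5))/6 = (l/(-2 + l) + 0)/6 = (l/(-2 + l))/6 = l/(6*(-2 + l)))
448*(j(20) + 222) = 448*((1/6)*20/(-2 + 20) + 222) = 448*((1/6)*20/18 + 222) = 448*((1/6)*20*(1/18) + 222) = 448*(5/27 + 222) = 448*(5999/27) = 2687552/27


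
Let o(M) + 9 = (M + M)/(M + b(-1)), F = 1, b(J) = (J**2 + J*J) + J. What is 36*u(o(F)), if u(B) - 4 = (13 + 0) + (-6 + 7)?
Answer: 648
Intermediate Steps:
b(J) = J + 2*J**2 (b(J) = (J**2 + J**2) + J = 2*J**2 + J = J + 2*J**2)
o(M) = -9 + 2*M/(1 + M) (o(M) = -9 + (M + M)/(M - (1 + 2*(-1))) = -9 + (2*M)/(M - (1 - 2)) = -9 + (2*M)/(M - 1*(-1)) = -9 + (2*M)/(M + 1) = -9 + (2*M)/(1 + M) = -9 + 2*M/(1 + M))
u(B) = 18 (u(B) = 4 + ((13 + 0) + (-6 + 7)) = 4 + (13 + 1) = 4 + 14 = 18)
36*u(o(F)) = 36*18 = 648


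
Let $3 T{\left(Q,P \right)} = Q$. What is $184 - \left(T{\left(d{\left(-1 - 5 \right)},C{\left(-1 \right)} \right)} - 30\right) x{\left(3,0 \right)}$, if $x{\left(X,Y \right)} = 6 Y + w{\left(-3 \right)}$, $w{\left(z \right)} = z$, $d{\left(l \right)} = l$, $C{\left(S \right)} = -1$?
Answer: $88$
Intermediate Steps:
$T{\left(Q,P \right)} = \frac{Q}{3}$
$x{\left(X,Y \right)} = -3 + 6 Y$ ($x{\left(X,Y \right)} = 6 Y - 3 = -3 + 6 Y$)
$184 - \left(T{\left(d{\left(-1 - 5 \right)},C{\left(-1 \right)} \right)} - 30\right) x{\left(3,0 \right)} = 184 - \left(\frac{-1 - 5}{3} - 30\right) \left(-3 + 6 \cdot 0\right) = 184 - \left(\frac{1}{3} \left(-6\right) - 30\right) \left(-3 + 0\right) = 184 - \left(-2 - 30\right) \left(-3\right) = 184 - \left(-32\right) \left(-3\right) = 184 - 96 = 88$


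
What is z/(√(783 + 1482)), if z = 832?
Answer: 832*√2265/2265 ≈ 17.482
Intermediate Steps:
z/(√(783 + 1482)) = 832/(√(783 + 1482)) = 832/(√2265) = 832*(√2265/2265) = 832*√2265/2265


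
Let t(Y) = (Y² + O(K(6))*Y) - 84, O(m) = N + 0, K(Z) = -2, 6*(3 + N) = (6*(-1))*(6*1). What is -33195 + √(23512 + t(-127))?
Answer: -33195 + 10*√407 ≈ -32993.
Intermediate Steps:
N = -9 (N = -3 + ((6*(-1))*(6*1))/6 = -3 + (-6*6)/6 = -3 + (⅙)*(-36) = -3 - 6 = -9)
O(m) = -9 (O(m) = -9 + 0 = -9)
t(Y) = -84 + Y² - 9*Y (t(Y) = (Y² - 9*Y) - 84 = -84 + Y² - 9*Y)
-33195 + √(23512 + t(-127)) = -33195 + √(23512 + (-84 + (-127)² - 9*(-127))) = -33195 + √(23512 + (-84 + 16129 + 1143)) = -33195 + √(23512 + 17188) = -33195 + √40700 = -33195 + 10*√407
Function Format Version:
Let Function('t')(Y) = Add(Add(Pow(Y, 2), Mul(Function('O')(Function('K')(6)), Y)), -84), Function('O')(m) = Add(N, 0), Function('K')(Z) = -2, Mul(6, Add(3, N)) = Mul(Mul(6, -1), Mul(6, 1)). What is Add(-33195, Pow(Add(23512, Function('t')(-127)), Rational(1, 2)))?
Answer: Add(-33195, Mul(10, Pow(407, Rational(1, 2)))) ≈ -32993.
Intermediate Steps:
N = -9 (N = Add(-3, Mul(Rational(1, 6), Mul(Mul(6, -1), Mul(6, 1)))) = Add(-3, Mul(Rational(1, 6), Mul(-6, 6))) = Add(-3, Mul(Rational(1, 6), -36)) = Add(-3, -6) = -9)
Function('O')(m) = -9 (Function('O')(m) = Add(-9, 0) = -9)
Function('t')(Y) = Add(-84, Pow(Y, 2), Mul(-9, Y)) (Function('t')(Y) = Add(Add(Pow(Y, 2), Mul(-9, Y)), -84) = Add(-84, Pow(Y, 2), Mul(-9, Y)))
Add(-33195, Pow(Add(23512, Function('t')(-127)), Rational(1, 2))) = Add(-33195, Pow(Add(23512, Add(-84, Pow(-127, 2), Mul(-9, -127))), Rational(1, 2))) = Add(-33195, Pow(Add(23512, Add(-84, 16129, 1143)), Rational(1, 2))) = Add(-33195, Pow(Add(23512, 17188), Rational(1, 2))) = Add(-33195, Pow(40700, Rational(1, 2))) = Add(-33195, Mul(10, Pow(407, Rational(1, 2))))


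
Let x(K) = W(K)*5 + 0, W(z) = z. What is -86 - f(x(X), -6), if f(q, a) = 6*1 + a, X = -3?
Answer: -86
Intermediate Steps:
x(K) = 5*K (x(K) = K*5 + 0 = 5*K + 0 = 5*K)
f(q, a) = 6 + a
-86 - f(x(X), -6) = -86 - (6 - 6) = -86 - 1*0 = -86 + 0 = -86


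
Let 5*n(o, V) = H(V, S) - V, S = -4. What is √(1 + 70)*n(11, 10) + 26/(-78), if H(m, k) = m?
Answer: -⅓ ≈ -0.33333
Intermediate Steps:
n(o, V) = 0 (n(o, V) = (V - V)/5 = (⅕)*0 = 0)
√(1 + 70)*n(11, 10) + 26/(-78) = √(1 + 70)*0 + 26/(-78) = √71*0 + 26*(-1/78) = 0 - ⅓ = -⅓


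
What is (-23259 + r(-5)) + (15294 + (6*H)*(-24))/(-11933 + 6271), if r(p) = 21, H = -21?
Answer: -65795937/2831 ≈ -23241.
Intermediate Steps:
(-23259 + r(-5)) + (15294 + (6*H)*(-24))/(-11933 + 6271) = (-23259 + 21) + (15294 + (6*(-21))*(-24))/(-11933 + 6271) = -23238 + (15294 - 126*(-24))/(-5662) = -23238 + (15294 + 3024)*(-1/5662) = -23238 + 18318*(-1/5662) = -23238 - 9159/2831 = -65795937/2831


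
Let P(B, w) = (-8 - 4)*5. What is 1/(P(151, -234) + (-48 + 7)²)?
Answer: 1/1621 ≈ 0.00061690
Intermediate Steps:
P(B, w) = -60 (P(B, w) = -12*5 = -60)
1/(P(151, -234) + (-48 + 7)²) = 1/(-60 + (-48 + 7)²) = 1/(-60 + (-41)²) = 1/(-60 + 1681) = 1/1621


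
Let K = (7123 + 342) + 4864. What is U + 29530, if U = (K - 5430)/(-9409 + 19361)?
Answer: 293889459/9952 ≈ 29531.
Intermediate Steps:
K = 12329 (K = 7465 + 4864 = 12329)
U = 6899/9952 (U = (12329 - 5430)/(-9409 + 19361) = 6899/9952 ≈ 0.69323)
U + 29530 = 6899/9952 + 29530 = 293889459/9952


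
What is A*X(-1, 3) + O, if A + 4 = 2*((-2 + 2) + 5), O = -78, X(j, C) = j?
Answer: -84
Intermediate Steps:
A = 6 (A = -4 + 2*((-2 + 2) + 5) = -4 + 2*(0 + 5) = -4 + 2*5 = -4 + 10 = 6)
A*X(-1, 3) + O = 6*(-1) - 78 = -6 - 78 = -84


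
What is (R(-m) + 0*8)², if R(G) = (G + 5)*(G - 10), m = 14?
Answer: 46656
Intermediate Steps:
R(G) = (-10 + G)*(5 + G) (R(G) = (5 + G)*(-10 + G) = (-10 + G)*(5 + G))
(R(-m) + 0*8)² = ((-50 + (-1*14)² - (-5)*14) + 0*8)² = ((-50 + (-14)² - 5*(-14)) + 0)² = ((-50 + 196 + 70) + 0)² = (216 + 0)² = 216² = 46656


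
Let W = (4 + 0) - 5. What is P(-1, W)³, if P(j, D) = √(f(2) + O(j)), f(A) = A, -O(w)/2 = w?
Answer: 8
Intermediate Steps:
O(w) = -2*w
W = -1 (W = 4 - 5 = -1)
P(j, D) = √(2 - 2*j)
P(-1, W)³ = (√(2 - 2*(-1)))³ = (√(2 + 2))³ = (√4)³ = 2³ = 8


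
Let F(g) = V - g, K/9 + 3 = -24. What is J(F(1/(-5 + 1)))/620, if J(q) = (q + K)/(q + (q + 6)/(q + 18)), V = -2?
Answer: 12727/47988 ≈ 0.26521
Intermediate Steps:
K = -243 (K = -27 + 9*(-24) = -27 - 216 = -243)
F(g) = -2 - g
J(q) = (-243 + q)/(q + (6 + q)/(18 + q)) (J(q) = (q - 243)/(q + (q + 6)/(q + 18)) = (-243 + q)/(q + (6 + q)/(18 + q)))
J(F(1/(-5 + 1)))/620 = ((-4374 + (-2 - 1/(-5 + 1))² - 225*(-2 - 1/(-5 + 1)))/(6 + (-2 - 1/(-5 + 1))² + 19*(-2 - 1/(-5 + 1))))/620 = ((-4374 + (-2 - 1/(-4))² - 225*(-2 - 1/(-4)))/(6 + (-2 - 1/(-4))² + 19*(-2 - 1/(-4))))*(1/620) = ((-4374 + (-2 - 1*(-¼))² - 225*(-2 - 1*(-¼)))/(6 + (-2 - 1*(-¼))² + 19*(-2 - 1*(-¼))))*(1/620) = ((-4374 + (-2 + ¼)² - 225*(-2 + ¼))/(6 + (-2 + ¼)² + 19*(-2 + ¼)))*(1/620) = ((-4374 + (-7/4)² - 225*(-7/4))/(6 + (-7/4)² + 19*(-7/4)))*(1/620) = ((-4374 + 49/16 + 1575/4)/(6 + 49/16 - 133/4))*(1/620) = (-63635/16/(-387/16))*(1/620) = -16/387*(-63635/16)*(1/620) = (63635/387)*(1/620) = 12727/47988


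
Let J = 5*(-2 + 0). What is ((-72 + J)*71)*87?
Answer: -506514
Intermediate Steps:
J = -10 (J = 5*(-2) = -10)
((-72 + J)*71)*87 = ((-72 - 10)*71)*87 = -82*71*87 = -5822*87 = -506514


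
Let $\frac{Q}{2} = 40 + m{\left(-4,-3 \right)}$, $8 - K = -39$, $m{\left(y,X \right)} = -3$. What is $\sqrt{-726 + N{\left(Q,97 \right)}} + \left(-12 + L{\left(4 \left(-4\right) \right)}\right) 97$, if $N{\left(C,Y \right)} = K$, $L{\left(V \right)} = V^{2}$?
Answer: $23668 + i \sqrt{679} \approx 23668.0 + 26.058 i$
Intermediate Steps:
$K = 47$ ($K = 8 - -39 = 8 + 39 = 47$)
$Q = 74$ ($Q = 2 \left(40 - 3\right) = 2 \cdot 37 = 74$)
$N{\left(C,Y \right)} = 47$
$\sqrt{-726 + N{\left(Q,97 \right)}} + \left(-12 + L{\left(4 \left(-4\right) \right)}\right) 97 = \sqrt{-726 + 47} + \left(-12 + \left(4 \left(-4\right)\right)^{2}\right) 97 = \sqrt{-679} + \left(-12 + \left(-16\right)^{2}\right) 97 = i \sqrt{679} + \left(-12 + 256\right) 97 = i \sqrt{679} + 244 \cdot 97 = i \sqrt{679} + 23668 = 23668 + i \sqrt{679}$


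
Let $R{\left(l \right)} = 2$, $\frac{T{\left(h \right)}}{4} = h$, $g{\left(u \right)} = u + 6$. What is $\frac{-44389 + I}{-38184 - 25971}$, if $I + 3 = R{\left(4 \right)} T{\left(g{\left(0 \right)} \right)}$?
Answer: $\frac{44344}{64155} \approx 0.6912$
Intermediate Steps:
$g{\left(u \right)} = 6 + u$
$T{\left(h \right)} = 4 h$
$I = 45$ ($I = -3 + 2 \cdot 4 \left(6 + 0\right) = -3 + 2 \cdot 4 \cdot 6 = -3 + 2 \cdot 24 = -3 + 48 = 45$)
$\frac{-44389 + I}{-38184 - 25971} = \frac{-44389 + 45}{-38184 - 25971} = - \frac{44344}{-64155} = \left(-44344\right) \left(- \frac{1}{64155}\right) = \frac{44344}{64155}$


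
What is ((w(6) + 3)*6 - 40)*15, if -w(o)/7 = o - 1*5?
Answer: -960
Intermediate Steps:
w(o) = 35 - 7*o (w(o) = -7*(o - 1*5) = -7*(o - 5) = -7*(-5 + o) = 35 - 7*o)
((w(6) + 3)*6 - 40)*15 = (((35 - 7*6) + 3)*6 - 40)*15 = (((35 - 42) + 3)*6 - 40)*15 = ((-7 + 3)*6 - 40)*15 = (-4*6 - 40)*15 = (-24 - 40)*15 = -64*15 = -960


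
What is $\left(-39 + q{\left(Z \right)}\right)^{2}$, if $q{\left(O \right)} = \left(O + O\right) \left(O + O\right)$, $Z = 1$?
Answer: $1225$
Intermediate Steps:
$q{\left(O \right)} = 4 O^{2}$ ($q{\left(O \right)} = 2 O 2 O = 4 O^{2}$)
$\left(-39 + q{\left(Z \right)}\right)^{2} = \left(-39 + 4 \cdot 1^{2}\right)^{2} = \left(-39 + 4 \cdot 1\right)^{2} = \left(-39 + 4\right)^{2} = \left(-35\right)^{2} = 1225$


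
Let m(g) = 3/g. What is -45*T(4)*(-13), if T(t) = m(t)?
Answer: 1755/4 ≈ 438.75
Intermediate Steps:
T(t) = 3/t
-45*T(4)*(-13) = -135/4*(-13) = 1755/4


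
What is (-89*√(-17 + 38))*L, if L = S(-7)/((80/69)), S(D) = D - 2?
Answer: 55269*√21/80 ≈ 3165.9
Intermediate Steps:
S(D) = -2 + D
L = -621/80 (L = (-2 - 7)/((80/69)) = -9/(80*(1/69)) = -9/80/69 = -9*69/80 = -621/80 ≈ -7.7625)
(-89*√(-17 + 38))*L = -89*√(-17 + 38)*(-621/80) = -89*√21*(-621/80) = 55269*√21/80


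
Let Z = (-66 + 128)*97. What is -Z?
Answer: -6014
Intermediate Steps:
Z = 6014 (Z = 62*97 = 6014)
-Z = -1*6014 = -6014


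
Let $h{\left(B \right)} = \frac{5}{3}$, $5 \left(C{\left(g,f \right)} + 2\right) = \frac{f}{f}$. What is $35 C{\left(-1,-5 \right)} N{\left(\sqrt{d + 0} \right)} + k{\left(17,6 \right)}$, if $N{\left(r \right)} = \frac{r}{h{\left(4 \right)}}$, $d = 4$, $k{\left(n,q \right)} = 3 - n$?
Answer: $- \frac{448}{5} \approx -89.6$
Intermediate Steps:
$C{\left(g,f \right)} = - \frac{9}{5}$ ($C{\left(g,f \right)} = -2 + \frac{f \frac{1}{f}}{5} = -2 + \frac{1}{5} \cdot 1 = -2 + \frac{1}{5} = - \frac{9}{5}$)
$h{\left(B \right)} = \frac{5}{3}$ ($h{\left(B \right)} = 5 \cdot \frac{1}{3} = \frac{5}{3}$)
$N{\left(r \right)} = \frac{3 r}{5}$ ($N{\left(r \right)} = \frac{r}{\frac{5}{3}} = r \frac{3}{5} = \frac{3 r}{5}$)
$35 C{\left(-1,-5 \right)} N{\left(\sqrt{d + 0} \right)} + k{\left(17,6 \right)} = 35 \left(- \frac{9}{5}\right) \frac{3 \sqrt{4 + 0}}{5} + \left(3 - 17\right) = - 63 \frac{3 \sqrt{4}}{5} + \left(3 - 17\right) = - 63 \cdot \frac{3}{5} \cdot 2 - 14 = \left(-63\right) \frac{6}{5} - 14 = - \frac{378}{5} - 14 = - \frac{448}{5}$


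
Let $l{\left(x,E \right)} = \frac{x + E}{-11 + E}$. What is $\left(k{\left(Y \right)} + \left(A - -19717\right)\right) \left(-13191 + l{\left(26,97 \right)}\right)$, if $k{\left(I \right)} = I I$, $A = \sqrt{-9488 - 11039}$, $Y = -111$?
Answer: $- \frac{18170399757}{43} - \frac{1134303 i \sqrt{20527}}{86} \approx -4.2257 \cdot 10^{8} - 1.8897 \cdot 10^{6} i$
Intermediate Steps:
$l{\left(x,E \right)} = \frac{E + x}{-11 + E}$
$A = i \sqrt{20527}$ ($A = \sqrt{-20527} = i \sqrt{20527} \approx 143.27 i$)
$k{\left(I \right)} = I^{2}$
$\left(k{\left(Y \right)} + \left(A - -19717\right)\right) \left(-13191 + l{\left(26,97 \right)}\right) = \left(\left(-111\right)^{2} + \left(i \sqrt{20527} - -19717\right)\right) \left(-13191 + \frac{97 + 26}{-11 + 97}\right) = \left(12321 + \left(i \sqrt{20527} + 19717\right)\right) \left(-13191 + \frac{1}{86} \cdot 123\right) = \left(12321 + \left(19717 + i \sqrt{20527}\right)\right) \left(-13191 + \frac{1}{86} \cdot 123\right) = \left(32038 + i \sqrt{20527}\right) \left(-13191 + \frac{123}{86}\right) = \left(32038 + i \sqrt{20527}\right) \left(- \frac{1134303}{86}\right) = - \frac{18170399757}{43} - \frac{1134303 i \sqrt{20527}}{86}$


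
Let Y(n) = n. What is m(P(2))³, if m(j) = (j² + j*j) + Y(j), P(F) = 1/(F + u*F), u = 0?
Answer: 1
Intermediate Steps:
P(F) = 1/F (P(F) = 1/(F + 0*F) = 1/(F + 0) = 1/F)
m(j) = j + 2*j² (m(j) = (j² + j*j) + j = (j² + j²) + j = 2*j² + j = j + 2*j²)
m(P(2))³ = ((1 + 2/2)/2)³ = ((1 + 2*(½))/2)³ = ((1 + 1)/2)³ = ((½)*2)³ = 1³ = 1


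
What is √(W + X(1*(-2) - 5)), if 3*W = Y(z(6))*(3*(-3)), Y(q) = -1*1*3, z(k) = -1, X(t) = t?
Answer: √2 ≈ 1.4142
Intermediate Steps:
Y(q) = -3 (Y(q) = -1*3 = -3)
W = 9 (W = (-9*(-3))/3 = (-3*(-9))/3 = (⅓)*27 = 9)
√(W + X(1*(-2) - 5)) = √(9 + (1*(-2) - 5)) = √(9 + (-2 - 5)) = √(9 - 7) = √2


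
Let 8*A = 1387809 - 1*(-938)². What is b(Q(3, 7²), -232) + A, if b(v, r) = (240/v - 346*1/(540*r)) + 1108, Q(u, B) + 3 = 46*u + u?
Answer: 93078244189/1440720 ≈ 64605.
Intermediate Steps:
Q(u, B) = -3 + 47*u (Q(u, B) = -3 + (46*u + u) = -3 + 47*u)
b(v, r) = 1108 + 240/v - 173/(270*r) (b(v, r) = (240/v - 173/(270*r)) + 1108 = 1108 + 240/v - 173/(270*r))
A = 507965/8 (A = (1387809 - 1*(-938)²)/8 = (1387809 - 1*879844)/8 = (1387809 - 879844)/8 = (⅛)*507965 = 507965/8 ≈ 63496.)
b(Q(3, 7²), -232) + A = (1108 + 240/(-3 + 47*3) - 173/270/(-232)) + 507965/8 = (1108 + 240/(-3 + 141) - 173/270*(-1/232)) + 507965/8 = (1108 + 240/138 + 173/62640) + 507965/8 = (1108 + 240*(1/138) + 173/62640) + 507965/8 = (1108 + 40/23 + 173/62640) + 507965/8 = 1598827339/1440720 + 507965/8 = 93078244189/1440720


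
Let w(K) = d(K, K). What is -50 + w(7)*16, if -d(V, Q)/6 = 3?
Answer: -338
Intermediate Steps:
d(V, Q) = -18 (d(V, Q) = -6*3 = -18)
w(K) = -18
-50 + w(7)*16 = -50 - 18*16 = -50 - 288 = -338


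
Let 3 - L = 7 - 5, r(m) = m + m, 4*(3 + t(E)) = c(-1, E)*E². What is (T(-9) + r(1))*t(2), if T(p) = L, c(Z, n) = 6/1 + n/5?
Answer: 51/5 ≈ 10.200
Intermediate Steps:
c(Z, n) = 6 + n/5 (c(Z, n) = 6*1 + n*(⅕) = 6 + n/5)
t(E) = -3 + E²*(6 + E/5)/4 (t(E) = -3 + ((6 + E/5)*E²)/4 = -3 + (E²*(6 + E/5))/4 = -3 + E²*(6 + E/5)/4)
r(m) = 2*m
L = 1 (L = 3 - (7 - 5) = 3 - 1*2 = 3 - 2 = 1)
T(p) = 1
(T(-9) + r(1))*t(2) = (1 + 2*1)*(-3 + (1/20)*2²*(30 + 2)) = (1 + 2)*(-3 + (1/20)*4*32) = 3*(-3 + 32/5) = 3*(17/5) = 51/5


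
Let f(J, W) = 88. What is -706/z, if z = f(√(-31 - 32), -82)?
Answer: -353/44 ≈ -8.0227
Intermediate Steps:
z = 88
-706/z = -706/88 = -706*1/88 = -353/44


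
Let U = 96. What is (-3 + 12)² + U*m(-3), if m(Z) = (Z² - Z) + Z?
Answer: 945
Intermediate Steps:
m(Z) = Z²
(-3 + 12)² + U*m(-3) = (-3 + 12)² + 96*(-3)² = 9² + 96*9 = 81 + 864 = 945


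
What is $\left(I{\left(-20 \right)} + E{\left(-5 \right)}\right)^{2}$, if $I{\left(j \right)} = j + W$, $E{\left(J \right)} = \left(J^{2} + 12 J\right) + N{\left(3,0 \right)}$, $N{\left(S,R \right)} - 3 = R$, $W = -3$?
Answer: $3025$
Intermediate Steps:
$N{\left(S,R \right)} = 3 + R$
$E{\left(J \right)} = 3 + J^{2} + 12 J$ ($E{\left(J \right)} = \left(J^{2} + 12 J\right) + \left(3 + 0\right) = \left(J^{2} + 12 J\right) + 3 = 3 + J^{2} + 12 J$)
$I{\left(j \right)} = -3 + j$ ($I{\left(j \right)} = j - 3 = -3 + j$)
$\left(I{\left(-20 \right)} + E{\left(-5 \right)}\right)^{2} = \left(\left(-3 - 20\right) + \left(3 + \left(-5\right)^{2} + 12 \left(-5\right)\right)\right)^{2} = \left(-23 + \left(3 + 25 - 60\right)\right)^{2} = \left(-23 - 32\right)^{2} = \left(-55\right)^{2} = 3025$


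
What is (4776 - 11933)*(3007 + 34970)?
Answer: -271801389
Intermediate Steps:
(4776 - 11933)*(3007 + 34970) = -7157*37977 = -271801389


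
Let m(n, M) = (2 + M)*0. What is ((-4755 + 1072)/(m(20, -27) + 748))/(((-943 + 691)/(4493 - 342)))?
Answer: 2184019/26928 ≈ 81.106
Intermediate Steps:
m(n, M) = 0
((-4755 + 1072)/(m(20, -27) + 748))/(((-943 + 691)/(4493 - 342))) = ((-4755 + 1072)/(0 + 748))/(((-943 + 691)/(4493 - 342))) = (-3683/748)/((-252/4151)) = (-3683*1/748)/((-252*1/4151)) = -3683/(748*(-36/593)) = -3683/748*(-593/36) = 2184019/26928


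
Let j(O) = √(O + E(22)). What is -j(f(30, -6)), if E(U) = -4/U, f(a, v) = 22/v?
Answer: -I*√4191/33 ≈ -1.9618*I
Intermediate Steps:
j(O) = √(-2/11 + O) (j(O) = √(O - 4/22) = √(O - 4*1/22) = √(O - 2/11) = √(-2/11 + O))
-j(f(30, -6)) = -√(-22 + 121*(22/(-6)))/11 = -√(-22 + 121*(22*(-⅙)))/11 = -√(-22 + 121*(-11/3))/11 = -√(-22 - 1331/3)/11 = -√(-1397/3)/11 = -I*√4191/3/11 = -I*√4191/33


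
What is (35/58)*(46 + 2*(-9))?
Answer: 490/29 ≈ 16.897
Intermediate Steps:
(35/58)*(46 + 2*(-9)) = (35*(1/58))*(46 - 18) = (35/58)*28 = 490/29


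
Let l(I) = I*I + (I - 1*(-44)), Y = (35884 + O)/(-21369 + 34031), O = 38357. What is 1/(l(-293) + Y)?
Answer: 12662/1083941441 ≈ 1.1681e-5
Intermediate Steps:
Y = 74241/12662 (Y = (35884 + 38357)/(-21369 + 34031) = 74241/12662 ≈ 5.8633)
l(I) = 44 + I + I**2 (l(I) = I**2 + (I + 44) = I**2 + (44 + I) = 44 + I + I**2)
1/(l(-293) + Y) = 1/((44 - 293 + (-293)**2) + 74241/12662) = 1/((44 - 293 + 85849) + 74241/12662) = 1/(85600 + 74241/12662) = 1/(1083941441/12662) = 12662/1083941441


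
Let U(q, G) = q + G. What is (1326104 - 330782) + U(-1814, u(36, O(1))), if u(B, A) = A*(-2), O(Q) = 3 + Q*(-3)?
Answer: 993508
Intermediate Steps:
O(Q) = 3 - 3*Q
u(B, A) = -2*A
U(q, G) = G + q
(1326104 - 330782) + U(-1814, u(36, O(1))) = (1326104 - 330782) + (-2*(3 - 3*1) - 1814) = 995322 + (-2*(3 - 3) - 1814) = 995322 + (-2*0 - 1814) = 995322 + (0 - 1814) = 995322 - 1814 = 993508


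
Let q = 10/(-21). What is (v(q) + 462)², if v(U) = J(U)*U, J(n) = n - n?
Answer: 213444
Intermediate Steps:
J(n) = 0
q = -10/21 (q = 10*(-1/21) = -10/21 ≈ -0.47619)
v(U) = 0 (v(U) = 0*U = 0)
(v(q) + 462)² = (0 + 462)² = 462² = 213444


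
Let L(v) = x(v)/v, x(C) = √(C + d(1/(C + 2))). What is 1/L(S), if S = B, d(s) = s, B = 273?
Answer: 1365*√11/274 ≈ 16.523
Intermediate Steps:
x(C) = √(C + 1/(2 + C)) (x(C) = √(C + 1/(C + 2)) = √(C + 1/(2 + C)))
S = 273
L(v) = √((1 + v*(2 + v))/(2 + v))/v
1/L(S) = 1/(√((1 + 273*(2 + 273))/(2 + 273))/273) = 1/(√((1 + 273*275)/275)/273) = 1/(√((1 + 75075)/275)/273) = 1/(√((1/275)*75076)/273) = 1/(√(75076/275)/273) = 1/((274*√11/55)/273) = 1/(274*√11/15015) = 1365*√11/274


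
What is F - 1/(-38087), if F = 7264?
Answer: 276663969/38087 ≈ 7264.0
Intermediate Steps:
F - 1/(-38087) = 7264 - 1/(-38087) = 7264 - 1*(-1/38087) = 7264 + 1/38087 = 276663969/38087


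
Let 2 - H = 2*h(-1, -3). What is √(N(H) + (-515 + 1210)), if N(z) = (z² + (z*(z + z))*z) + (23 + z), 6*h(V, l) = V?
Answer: √60846/9 ≈ 27.408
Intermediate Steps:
h(V, l) = V/6
H = 7/3 (H = 2 - 2*(⅙)*(-1) = 2 - 2*(-1)/6 = 2 - 1*(-⅓) = 2 + ⅓ = 7/3 ≈ 2.3333)
N(z) = 23 + z + z² + 2*z³ (N(z) = (z² + (z*(2*z))*z) + (23 + z) = (z² + (2*z²)*z) + (23 + z) = (z² + 2*z³) + (23 + z) = 23 + z + z² + 2*z³)
√(N(H) + (-515 + 1210)) = √((23 + 7/3 + (7/3)² + 2*(7/3)³) + (-515 + 1210)) = √((23 + 7/3 + 49/9 + 2*(343/27)) + 695) = √((23 + 7/3 + 49/9 + 686/27) + 695) = √(1517/27 + 695) = √(20282/27) = √60846/9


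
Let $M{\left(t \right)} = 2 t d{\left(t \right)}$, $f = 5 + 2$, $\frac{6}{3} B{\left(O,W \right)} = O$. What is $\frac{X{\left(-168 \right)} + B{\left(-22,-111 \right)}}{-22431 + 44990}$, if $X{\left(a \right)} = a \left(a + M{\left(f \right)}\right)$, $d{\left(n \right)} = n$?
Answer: $\frac{11749}{22559} \approx 0.52081$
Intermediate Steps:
$B{\left(O,W \right)} = \frac{O}{2}$
$f = 7$
$M{\left(t \right)} = 2 t^{2}$ ($M{\left(t \right)} = 2 t t = 2 t^{2}$)
$X{\left(a \right)} = a \left(98 + a\right)$ ($X{\left(a \right)} = a \left(a + 2 \cdot 7^{2}\right) = a \left(a + 2 \cdot 49\right) = a \left(a + 98\right) = a \left(98 + a\right)$)
$\frac{X{\left(-168 \right)} + B{\left(-22,-111 \right)}}{-22431 + 44990} = \frac{- 168 \left(98 - 168\right) + \frac{1}{2} \left(-22\right)}{-22431 + 44990} = \frac{\left(-168\right) \left(-70\right) - 11}{22559} = \left(11760 - 11\right) \frac{1}{22559} = 11749 \cdot \frac{1}{22559} = \frac{11749}{22559}$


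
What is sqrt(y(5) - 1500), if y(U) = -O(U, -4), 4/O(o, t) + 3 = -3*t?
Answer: 8*I*sqrt(211)/3 ≈ 38.736*I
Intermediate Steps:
O(o, t) = 4/(-3 - 3*t)
y(U) = -4/9 (y(U) = -(-4)/(3 + 3*(-4)) = -(-4)/(3 - 12) = -(-4)/(-9) = -(-4)*(-1)/9 = -1*4/9 = -4/9)
sqrt(y(5) - 1500) = sqrt(-4/9 - 1500) = sqrt(-13504/9) = 8*I*sqrt(211)/3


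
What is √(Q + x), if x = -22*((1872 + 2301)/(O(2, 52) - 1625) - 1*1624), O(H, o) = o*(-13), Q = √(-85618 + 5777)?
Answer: √(124508054 + 3481*I*√79841)/59 ≈ 189.13 + 0.74702*I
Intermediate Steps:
Q = I*√79841 (Q = √(-79841) = I*√79841 ≈ 282.56*I)
O(H, o) = -13*o
x = 2110306/59 (x = -22*((1872 + 2301)/(-13*52 - 1625) - 1*1624) = -22*(4173/(-676 - 1625) - 1624) = -22*(4173/(-2301) - 1624) = -22*(4173*(-1/2301) - 1624) = -22*(-107/59 - 1624) = -22*(-95923/59) = 2110306/59 ≈ 35768.)
√(Q + x) = √(I*√79841 + 2110306/59) = √(2110306/59 + I*√79841)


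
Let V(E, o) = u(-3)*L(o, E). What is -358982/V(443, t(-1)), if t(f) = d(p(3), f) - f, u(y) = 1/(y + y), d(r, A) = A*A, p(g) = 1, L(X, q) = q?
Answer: 2153892/443 ≈ 4862.1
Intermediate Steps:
d(r, A) = A**2
u(y) = 1/(2*y)
t(f) = f**2 - f
V(E, o) = -E/6 (V(E, o) = ((1/2)/(-3))*E = ((1/2)*(-1/3))*E = -E/6)
-358982/V(443, t(-1)) = -358982/((-1/6*443)) = -358982/(-443/6) = -358982*(-6/443) = 2153892/443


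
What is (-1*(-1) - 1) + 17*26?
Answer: 442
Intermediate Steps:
(-1*(-1) - 1) + 17*26 = (1 - 1) + 442 = 0 + 442 = 442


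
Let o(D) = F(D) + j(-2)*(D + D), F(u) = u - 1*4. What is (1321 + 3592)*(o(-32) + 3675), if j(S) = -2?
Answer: 18507271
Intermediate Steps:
F(u) = -4 + u (F(u) = u - 4 = -4 + u)
o(D) = -4 - 3*D (o(D) = (-4 + D) - 2*(D + D) = (-4 + D) - 4*D = -4 - 3*D)
(1321 + 3592)*(o(-32) + 3675) = (1321 + 3592)*((-4 - 3*(-32)) + 3675) = 4913*((-4 + 96) + 3675) = 4913*(92 + 3675) = 4913*3767 = 18507271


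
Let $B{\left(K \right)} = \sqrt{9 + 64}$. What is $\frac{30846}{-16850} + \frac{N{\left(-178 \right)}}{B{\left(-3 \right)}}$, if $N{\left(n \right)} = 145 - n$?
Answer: $- \frac{15423}{8425} + \frac{323 \sqrt{73}}{73} \approx 35.974$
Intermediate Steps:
$B{\left(K \right)} = \sqrt{73}$
$\frac{30846}{-16850} + \frac{N{\left(-178 \right)}}{B{\left(-3 \right)}} = \frac{30846}{-16850} + \frac{145 - -178}{\sqrt{73}} = 30846 \left(- \frac{1}{16850}\right) + \left(145 + 178\right) \frac{\sqrt{73}}{73} = - \frac{15423}{8425} + 323 \frac{\sqrt{73}}{73} = - \frac{15423}{8425} + \frac{323 \sqrt{73}}{73}$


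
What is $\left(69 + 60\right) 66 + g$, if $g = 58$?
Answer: $8572$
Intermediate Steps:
$\left(69 + 60\right) 66 + g = \left(69 + 60\right) 66 + 58 = 129 \cdot 66 + 58 = 8514 + 58 = 8572$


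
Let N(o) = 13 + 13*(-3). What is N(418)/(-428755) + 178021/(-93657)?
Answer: -76324958773/40155907035 ≈ -1.9007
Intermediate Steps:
N(o) = -26 (N(o) = 13 - 39 = -26)
N(418)/(-428755) + 178021/(-93657) = -26/(-428755) + 178021/(-93657) = -26*(-1/428755) + 178021*(-1/93657) = 26/428755 - 178021/93657 = -76324958773/40155907035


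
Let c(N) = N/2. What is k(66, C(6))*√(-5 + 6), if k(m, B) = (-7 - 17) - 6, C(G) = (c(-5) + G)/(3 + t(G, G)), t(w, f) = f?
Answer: -30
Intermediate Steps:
c(N) = N/2 (c(N) = N*(½) = N/2)
C(G) = (-5/2 + G)/(3 + G) (C(G) = ((½)*(-5) + G)/(3 + G) = (-5/2 + G)/(3 + G))
k(m, B) = -30 (k(m, B) = -24 - 6 = -30)
k(66, C(6))*√(-5 + 6) = -30*√(-5 + 6) = -30*√1 = -30*1 = -30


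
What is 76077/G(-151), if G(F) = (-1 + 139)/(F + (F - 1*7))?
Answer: -7835931/46 ≈ -1.7035e+5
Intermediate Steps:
G(F) = 138/(-7 + 2*F) (G(F) = 138/(F + (F - 7)) = 138/(F + (-7 + F)) = 138/(-7 + 2*F))
76077/G(-151) = 76077/((138/(-7 + 2*(-151)))) = 76077/((138/(-7 - 302))) = 76077/((138/(-309))) = 76077/((138*(-1/309))) = 76077/(-46/103) = 76077*(-103/46) = -7835931/46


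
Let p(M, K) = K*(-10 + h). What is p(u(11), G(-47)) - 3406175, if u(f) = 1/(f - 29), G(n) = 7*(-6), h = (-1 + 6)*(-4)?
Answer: -3404915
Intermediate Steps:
h = -20 (h = 5*(-4) = -20)
G(n) = -42
u(f) = 1/(-29 + f)
p(M, K) = -30*K (p(M, K) = K*(-10 - 20) = K*(-30) = -30*K)
p(u(11), G(-47)) - 3406175 = -30*(-42) - 3406175 = 1260 - 3406175 = -3404915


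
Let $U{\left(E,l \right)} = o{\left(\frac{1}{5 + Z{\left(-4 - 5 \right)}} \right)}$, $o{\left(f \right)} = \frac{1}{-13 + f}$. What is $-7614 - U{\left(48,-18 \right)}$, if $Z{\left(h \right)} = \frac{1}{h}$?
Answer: $- \frac{4286638}{563} \approx -7613.9$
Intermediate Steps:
$U{\left(E,l \right)} = - \frac{44}{563}$ ($U{\left(E,l \right)} = \frac{1}{-13 + \frac{1}{5 + \frac{1}{-4 - 5}}} = \frac{1}{-13 + \frac{1}{5 + \frac{1}{-9}}} = \frac{1}{-13 + \frac{1}{5 - \frac{1}{9}}} = \frac{1}{-13 + \frac{1}{\frac{44}{9}}} = \frac{1}{-13 + \frac{9}{44}} = \frac{1}{- \frac{563}{44}} = - \frac{44}{563}$)
$-7614 - U{\left(48,-18 \right)} = -7614 - - \frac{44}{563} = -7614 + \frac{44}{563} = - \frac{4286638}{563}$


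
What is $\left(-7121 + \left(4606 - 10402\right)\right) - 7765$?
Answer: $-20682$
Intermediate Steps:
$\left(-7121 + \left(4606 - 10402\right)\right) - 7765 = \left(-7121 - 5796\right) - 7765 = -12917 - 7765 = -20682$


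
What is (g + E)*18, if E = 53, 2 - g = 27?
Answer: 504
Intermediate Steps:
g = -25 (g = 2 - 1*27 = 2 - 27 = -25)
(g + E)*18 = (-25 + 53)*18 = 28*18 = 504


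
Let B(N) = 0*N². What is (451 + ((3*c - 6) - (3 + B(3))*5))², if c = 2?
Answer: 190096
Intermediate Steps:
B(N) = 0
(451 + ((3*c - 6) - (3 + B(3))*5))² = (451 + ((3*2 - 6) - (3 + 0)*5))² = (451 + ((6 - 6) - 3*5))² = (451 + (0 - 1*15))² = (451 + (0 - 15))² = (451 - 15)² = 436² = 190096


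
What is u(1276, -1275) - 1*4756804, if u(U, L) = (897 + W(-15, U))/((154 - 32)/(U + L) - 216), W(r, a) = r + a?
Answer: -223570867/47 ≈ -4.7568e+6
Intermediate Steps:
W(r, a) = a + r
u(U, L) = (882 + U)/(-216 + 122/(L + U)) (u(U, L) = (897 + (U - 15))/((154 - 32)/(U + L) - 216) = (897 + (-15 + U))/(122/(L + U) - 216) = (882 + U)/(-216 + 122/(L + U)))
u(1276, -1275) - 1*4756804 = (-1*1276**2 - 882*(-1275) - 882*1276 - 1*(-1275)*1276)/(2*(-61 + 108*(-1275) + 108*1276)) - 1*4756804 = (-1*1628176 + 1124550 - 1125432 + 1626900)/(2*(-61 - 137700 + 137808)) - 4756804 = (1/2)*(-1628176 + 1124550 - 1125432 + 1626900)/47 - 4756804 = (1/2)*(1/47)*(-2158) - 4756804 = -1079/47 - 4756804 = -223570867/47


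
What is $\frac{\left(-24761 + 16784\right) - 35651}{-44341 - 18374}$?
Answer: $\frac{43628}{62715} \approx 0.69565$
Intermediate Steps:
$\frac{\left(-24761 + 16784\right) - 35651}{-44341 - 18374} = \frac{-7977 - 35651}{-62715} = \left(-43628\right) \left(- \frac{1}{62715}\right) = \frac{43628}{62715}$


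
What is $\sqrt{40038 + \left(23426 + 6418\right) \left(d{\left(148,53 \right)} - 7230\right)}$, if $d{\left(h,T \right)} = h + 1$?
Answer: $i \sqrt{211285326} \approx 14536.0 i$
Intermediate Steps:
$d{\left(h,T \right)} = 1 + h$
$\sqrt{40038 + \left(23426 + 6418\right) \left(d{\left(148,53 \right)} - 7230\right)} = \sqrt{40038 + \left(23426 + 6418\right) \left(\left(1 + 148\right) - 7230\right)} = \sqrt{40038 + 29844 \left(149 - 7230\right)} = \sqrt{40038 + 29844 \left(-7081\right)} = \sqrt{40038 - 211325364} = \sqrt{-211285326} = i \sqrt{211285326}$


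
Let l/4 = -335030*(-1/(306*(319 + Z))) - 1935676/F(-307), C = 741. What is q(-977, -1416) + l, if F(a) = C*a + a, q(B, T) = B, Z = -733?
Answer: -3439814876317/3607231887 ≈ -953.59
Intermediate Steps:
F(a) = 742*a (F(a) = 741*a + a = 742*a)
l = 84450677282/3607231887 (l = 4*(-335030*(-1/(306*(319 - 733))) - 1935676/(742*(-307))) = 4*(-335030/((-414*(-306))) - 1935676/(-227794)) = 4*(-335030/126684 - 1935676*(-1/227794)) = 4*(-335030*1/126684 + 967838/113897) = 4*(-167515/63342 + 967838/113897) = 4*(42225338641/7214463774) = 84450677282/3607231887 ≈ 23.411)
q(-977, -1416) + l = -977 + 84450677282/3607231887 = -3439814876317/3607231887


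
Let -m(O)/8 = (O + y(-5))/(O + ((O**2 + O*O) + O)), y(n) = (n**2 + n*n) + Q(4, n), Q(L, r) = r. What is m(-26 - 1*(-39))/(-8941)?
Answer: 116/813631 ≈ 0.00014257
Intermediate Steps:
y(n) = n + 2*n**2 (y(n) = (n**2 + n*n) + n = (n**2 + n**2) + n = 2*n**2 + n = n + 2*n**2)
m(O) = -8*(45 + O)/(2*O + 2*O**2) (m(O) = -8*(O - 5*(1 + 2*(-5)))/(O + ((O**2 + O*O) + O)) = -8*(O - 5*(1 - 10))/(O + ((O**2 + O**2) + O)) = -8*(O - 5*(-9))/(O + (2*O**2 + O)) = -8*(O + 45)/(O + (O + 2*O**2)) = -8*(45 + O)/(2*O + 2*O**2))
m(-26 - 1*(-39))/(-8941) = (4*(-45 - (-26 - 1*(-39)))/((-26 - 1*(-39))*(1 + (-26 - 1*(-39)))))/(-8941) = (4*(-45 - (-26 + 39))/((-26 + 39)*(1 + (-26 + 39))))*(-1/8941) = (4*(-45 - 1*13)/(13*(1 + 13)))*(-1/8941) = (4*(1/13)*(-45 - 13)/14)*(-1/8941) = (4*(1/13)*(1/14)*(-58))*(-1/8941) = -116/91*(-1/8941) = 116/813631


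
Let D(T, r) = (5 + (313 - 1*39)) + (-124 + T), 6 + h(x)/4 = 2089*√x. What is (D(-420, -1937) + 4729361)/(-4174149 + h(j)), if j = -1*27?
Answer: -731113512504/645392794363 - 39516326176*I*√3/5808535149267 ≈ -1.1328 - 0.011783*I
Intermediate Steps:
j = -27
h(x) = -24 + 8356*√x (h(x) = -24 + 4*(2089*√x) = -24 + 8356*√x)
D(T, r) = 155 + T (D(T, r) = (5 + (313 - 39)) + (-124 + T) = (5 + 274) + (-124 + T) = 279 + (-124 + T) = 155 + T)
(D(-420, -1937) + 4729361)/(-4174149 + h(j)) = ((155 - 420) + 4729361)/(-4174149 + (-24 + 8356*√(-27))) = (-265 + 4729361)/(-4174149 + (-24 + 8356*(3*I*√3))) = 4729096/(-4174149 + (-24 + 25068*I*√3)) = 4729096/(-4174173 + 25068*I*√3)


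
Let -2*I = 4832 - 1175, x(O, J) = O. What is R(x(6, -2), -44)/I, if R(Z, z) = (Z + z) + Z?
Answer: 64/3657 ≈ 0.017501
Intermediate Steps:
R(Z, z) = z + 2*Z
I = -3657/2 (I = -(4832 - 1175)/2 = -½*3657 = -3657/2 ≈ -1828.5)
R(x(6, -2), -44)/I = (-44 + 2*6)/(-3657/2) = (-44 + 12)*(-2/3657) = -32*(-2/3657) = 64/3657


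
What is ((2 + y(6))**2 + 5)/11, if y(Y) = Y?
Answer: 69/11 ≈ 6.2727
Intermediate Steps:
((2 + y(6))**2 + 5)/11 = ((2 + 6)**2 + 5)/11 = (8**2 + 5)*(1/11) = (64 + 5)*(1/11) = 69*(1/11) = 69/11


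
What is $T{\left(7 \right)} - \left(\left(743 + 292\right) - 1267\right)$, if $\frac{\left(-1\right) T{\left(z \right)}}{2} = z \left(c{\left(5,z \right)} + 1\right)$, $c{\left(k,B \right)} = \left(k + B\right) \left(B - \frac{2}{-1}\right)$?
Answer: $-1294$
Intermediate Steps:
$c{\left(k,B \right)} = \left(2 + B\right) \left(B + k\right)$ ($c{\left(k,B \right)} = \left(B + k\right) \left(B - -2\right) = \left(B + k\right) \left(B + 2\right) = \left(B + k\right) \left(2 + B\right) = \left(2 + B\right) \left(B + k\right)$)
$T{\left(z \right)} = - 2 z \left(11 + z^{2} + 7 z\right)$ ($T{\left(z \right)} = - 2 z \left(\left(z^{2} + 2 z + 2 \cdot 5 + z 5\right) + 1\right) = - 2 z \left(\left(z^{2} + 2 z + 10 + 5 z\right) + 1\right) = - 2 z \left(\left(10 + z^{2} + 7 z\right) + 1\right) = - 2 z \left(11 + z^{2} + 7 z\right)$)
$T{\left(7 \right)} - \left(\left(743 + 292\right) - 1267\right) = \left(-2\right) 7 \left(11 + 7^{2} + 7 \cdot 7\right) - \left(\left(743 + 292\right) - 1267\right) = \left(-2\right) 7 \left(11 + 49 + 49\right) - \left(1035 - 1267\right) = \left(-2\right) 7 \cdot 109 - -232 = -1526 + 232 = -1294$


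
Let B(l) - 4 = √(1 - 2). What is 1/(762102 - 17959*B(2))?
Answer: 690266/476789676437 + 17959*I/476789676437 ≈ 1.4477e-6 + 3.7666e-8*I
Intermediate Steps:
B(l) = 4 + I (B(l) = 4 + √(1 - 2) = 4 + √(-1) = 4 + I)
1/(762102 - 17959*B(2)) = 1/(762102 - 17959*(4 + I)) = 1/(762102 + (-71836 - 17959*I)) = 1/(690266 - 17959*I) = (690266 + 17959*I)/476789676437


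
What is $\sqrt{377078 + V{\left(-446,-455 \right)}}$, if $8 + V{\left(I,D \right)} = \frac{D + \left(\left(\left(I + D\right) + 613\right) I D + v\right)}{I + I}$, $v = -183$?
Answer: $\frac{\sqrt{88038374714}}{446} \approx 665.28$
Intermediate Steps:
$V{\left(I,D \right)} = -8 + \frac{-183 + D + D I \left(613 + D + I\right)}{2 I}$ ($V{\left(I,D \right)} = -8 + \frac{D + \left(\left(\left(I + D\right) + 613\right) I D - 183\right)}{I + I} = -8 + \frac{D + \left(\left(\left(D + I\right) + 613\right) I D - 183\right)}{2 I} = -8 + \left(D + \left(\left(613 + D + I\right) I D - 183\right)\right) \frac{1}{2 I} = -8 + \left(D + \left(I \left(613 + D + I\right) D - 183\right)\right) \frac{1}{2 I} = -8 + \left(D + \left(D I \left(613 + D + I\right) - 183\right)\right) \frac{1}{2 I} = -8 + \left(D + \left(-183 + D I \left(613 + D + I\right)\right)\right) \frac{1}{2 I} = -8 + \left(-183 + D + D I \left(613 + D + I\right)\right) \frac{1}{2 I} = -8 + \frac{-183 + D + D I \left(613 + D + I\right)}{2 I}$)
$\sqrt{377078 + V{\left(-446,-455 \right)}} = \sqrt{377078 + \frac{-183 - 455 - 446 \left(-16 + \left(-455\right)^{2} + 613 \left(-455\right) - -202930\right)}{2 \left(-446\right)}} = \sqrt{377078 + \frac{1}{2} \left(- \frac{1}{446}\right) \left(-183 - 455 - 446 \left(-16 + 207025 - 278915 + 202930\right)\right)} = \sqrt{377078 + \frac{1}{2} \left(- \frac{1}{446}\right) \left(-183 - 455 - 58436704\right)} = \sqrt{377078 + \frac{1}{2} \left(- \frac{1}{446}\right) \left(-58437342\right)} = \sqrt{377078 + \frac{29218671}{446}} = \sqrt{\frac{197395459}{446}} = \frac{\sqrt{88038374714}}{446}$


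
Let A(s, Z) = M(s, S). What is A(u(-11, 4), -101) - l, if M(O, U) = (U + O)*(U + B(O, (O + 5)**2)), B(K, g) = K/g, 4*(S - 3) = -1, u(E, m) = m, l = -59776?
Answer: 2870155/48 ≈ 59795.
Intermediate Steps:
S = 11/4 (S = 3 + (1/4)*(-1) = 3 - 1/4 = 11/4 ≈ 2.7500)
M(O, U) = (O + U)*(U + O/(5 + O)**2) (M(O, U) = (U + O)*(U + O/((O + 5)**2)) = (O + U)*(U + O/((5 + O)**2)) = (O + U)*(U + O/(5 + O)**2))
A(s, Z) = (s**2 + 11*s/4 + 11*(5 + s)**2*(11/4 + s)/4)/(5 + s)**2 (A(s, Z) = (s**2 + s*(11/4) + 11*(5 + s)**2*(s + 11/4)/4)/(5 + s)**2 = (s**2 + 11*s/4 + 11*(5 + s)**2*(11/4 + s)/4)/(5 + s)**2)
A(u(-11, 4), -101) - l = (3025 + 44*4**3 + 577*4**2 + 2354*4)/(16*(25 + 4**2 + 10*4)) - 1*(-59776) = (3025 + 44*64 + 577*16 + 9416)/(16*(25 + 16 + 40)) + 59776 = (1/16)*(3025 + 2816 + 9232 + 9416)/81 + 59776 = (1/16)*(1/81)*24489 + 59776 = 907/48 + 59776 = 2870155/48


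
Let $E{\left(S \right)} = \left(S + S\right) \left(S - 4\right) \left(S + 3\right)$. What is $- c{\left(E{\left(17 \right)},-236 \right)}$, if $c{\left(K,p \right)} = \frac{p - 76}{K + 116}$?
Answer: $\frac{78}{2239} \approx 0.034837$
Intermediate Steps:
$E{\left(S \right)} = 2 S \left(-4 + S\right) \left(3 + S\right)$
$c{\left(K,p \right)} = \frac{-76 + p}{116 + K}$
$- c{\left(E{\left(17 \right)},-236 \right)} = - \frac{-76 - 236}{116 + 2 \cdot 17 \left(-12 + 17^{2} - 17\right)} = - \frac{-312}{116 + 2 \cdot 17 \left(-12 + 289 - 17\right)} = - \frac{-312}{116 + 2 \cdot 17 \cdot 260} = - \frac{-312}{116 + 8840} = - \frac{-312}{8956} = \left(-1\right) \left(- \frac{78}{2239}\right) = \frac{78}{2239}$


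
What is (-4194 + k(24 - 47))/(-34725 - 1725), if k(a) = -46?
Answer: 424/3645 ≈ 0.11632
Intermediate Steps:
(-4194 + k(24 - 47))/(-34725 - 1725) = (-4194 - 46)/(-34725 - 1725) = -4240/(-36450) = -4240*(-1/36450) = 424/3645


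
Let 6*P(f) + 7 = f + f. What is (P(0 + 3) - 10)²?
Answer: 3721/36 ≈ 103.36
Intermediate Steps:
P(f) = -7/6 + f/3 (P(f) = -7/6 + (f + f)/6 = -7/6 + (2*f)/6 = -7/6 + f/3)
(P(0 + 3) - 10)² = ((-7/6 + (0 + 3)/3) - 10)² = ((-7/6 + (⅓)*3) - 10)² = ((-7/6 + 1) - 10)² = (-⅙ - 10)² = (-61/6)² = 3721/36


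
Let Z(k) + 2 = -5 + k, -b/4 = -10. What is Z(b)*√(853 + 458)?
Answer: 33*√1311 ≈ 1194.9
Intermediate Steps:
b = 40 (b = -4*(-10) = 40)
Z(k) = -7 + k (Z(k) = -2 + (-5 + k) = -7 + k)
Z(b)*√(853 + 458) = (-7 + 40)*√(853 + 458) = 33*√1311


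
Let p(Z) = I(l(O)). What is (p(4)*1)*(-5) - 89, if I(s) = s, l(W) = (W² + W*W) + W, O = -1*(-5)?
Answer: -364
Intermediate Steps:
O = 5
l(W) = W + 2*W² (l(W) = (W² + W²) + W = 2*W² + W = W + 2*W²)
p(Z) = 55 (p(Z) = 5*(1 + 2*5) = 5*(1 + 10) = 5*11 = 55)
(p(4)*1)*(-5) - 89 = (55*1)*(-5) - 89 = 55*(-5) - 89 = -275 - 89 = -364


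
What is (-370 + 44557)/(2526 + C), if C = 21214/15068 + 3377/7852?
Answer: 1306984472508/74769614825 ≈ 17.480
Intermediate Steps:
C = 54364241/29578484 (C = 21214*(1/15068) + 3377*(1/7852) = 10607/7534 + 3377/7852 = 54364241/29578484 ≈ 1.8380)
(-370 + 44557)/(2526 + C) = (-370 + 44557)/(2526 + 54364241/29578484) = 44187/(74769614825/29578484) = 44187*(29578484/74769614825) = 1306984472508/74769614825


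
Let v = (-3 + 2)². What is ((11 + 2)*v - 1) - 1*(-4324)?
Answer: 4336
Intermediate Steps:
v = 1 (v = (-1)² = 1)
((11 + 2)*v - 1) - 1*(-4324) = ((11 + 2)*1 - 1) - 1*(-4324) = (13*1 - 1) + 4324 = (13 - 1) + 4324 = 12 + 4324 = 4336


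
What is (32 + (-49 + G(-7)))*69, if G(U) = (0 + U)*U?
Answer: 2208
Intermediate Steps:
G(U) = U**2 (G(U) = U*U = U**2)
(32 + (-49 + G(-7)))*69 = (32 + (-49 + (-7)**2))*69 = (32 + (-49 + 49))*69 = (32 + 0)*69 = 32*69 = 2208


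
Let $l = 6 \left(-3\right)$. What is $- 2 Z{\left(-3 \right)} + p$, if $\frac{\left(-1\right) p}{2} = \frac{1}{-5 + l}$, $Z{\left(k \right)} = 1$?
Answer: $- \frac{44}{23} \approx -1.913$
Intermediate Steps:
$l = -18$
$p = \frac{2}{23}$ ($p = - \frac{2}{-5 - 18} = - \frac{2}{-23} = \left(-2\right) \left(- \frac{1}{23}\right) = \frac{2}{23} \approx 0.086957$)
$- 2 Z{\left(-3 \right)} + p = \left(-2\right) 1 + \frac{2}{23} = -2 + \frac{2}{23} = - \frac{44}{23}$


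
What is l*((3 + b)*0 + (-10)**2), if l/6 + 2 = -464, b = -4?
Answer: -279600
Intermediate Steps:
l = -2796 (l = -12 + 6*(-464) = -12 - 2784 = -2796)
l*((3 + b)*0 + (-10)**2) = -2796*((3 - 4)*0 + (-10)**2) = -2796*(-1*0 + 100) = -2796*(0 + 100) = -2796*100 = -279600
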